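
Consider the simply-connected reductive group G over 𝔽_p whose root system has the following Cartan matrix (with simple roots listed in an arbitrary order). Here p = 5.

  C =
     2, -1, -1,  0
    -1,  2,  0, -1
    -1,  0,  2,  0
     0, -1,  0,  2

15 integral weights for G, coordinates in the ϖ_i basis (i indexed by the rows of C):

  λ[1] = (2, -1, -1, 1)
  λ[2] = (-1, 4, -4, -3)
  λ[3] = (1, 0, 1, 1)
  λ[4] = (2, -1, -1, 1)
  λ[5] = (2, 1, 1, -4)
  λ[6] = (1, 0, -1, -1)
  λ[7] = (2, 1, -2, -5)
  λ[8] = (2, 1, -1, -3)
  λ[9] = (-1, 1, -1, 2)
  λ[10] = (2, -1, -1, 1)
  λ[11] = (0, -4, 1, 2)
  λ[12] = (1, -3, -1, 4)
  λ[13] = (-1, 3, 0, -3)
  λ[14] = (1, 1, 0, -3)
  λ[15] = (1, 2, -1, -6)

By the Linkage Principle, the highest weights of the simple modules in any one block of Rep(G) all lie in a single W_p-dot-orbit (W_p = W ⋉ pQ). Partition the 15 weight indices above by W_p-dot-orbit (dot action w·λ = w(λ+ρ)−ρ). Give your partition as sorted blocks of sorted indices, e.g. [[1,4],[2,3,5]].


Type A_4, rank 4, |W|=120; reorder rows/cols to standard.

λ_j+ρ reflected into Ā_5 (⟨·,θ^∨⟩≤5); 4-tuples as given:

    1: (3, 0, 0, 2)
    2: (3, 0, 0, 2)
    3: (2, 1, 0, 0)
    4: (3, 0, 0, 2)
    5: (2, 1, 0, 0)
    6: (2, 1, 0, 0)
    7: (0, 2, 1, 2)
    8: (3, 0, 0, 2)
    9: (0, 2, 0, 3)
    10: (3, 0, 0, 2)
    11: (2, 1, 0, 0)
    12: (0, 2, 0, 3)
    13: (0, 2, 1, 2)
    14: (2, 0, 1, 2)
    15: (0, 2, 0, 3)

Partition of {1..15} into 5 W_5-dot-orbits:

[[1, 2, 4, 8, 10], [3, 5, 6, 11], [7, 13], [9, 12, 15], [14]]


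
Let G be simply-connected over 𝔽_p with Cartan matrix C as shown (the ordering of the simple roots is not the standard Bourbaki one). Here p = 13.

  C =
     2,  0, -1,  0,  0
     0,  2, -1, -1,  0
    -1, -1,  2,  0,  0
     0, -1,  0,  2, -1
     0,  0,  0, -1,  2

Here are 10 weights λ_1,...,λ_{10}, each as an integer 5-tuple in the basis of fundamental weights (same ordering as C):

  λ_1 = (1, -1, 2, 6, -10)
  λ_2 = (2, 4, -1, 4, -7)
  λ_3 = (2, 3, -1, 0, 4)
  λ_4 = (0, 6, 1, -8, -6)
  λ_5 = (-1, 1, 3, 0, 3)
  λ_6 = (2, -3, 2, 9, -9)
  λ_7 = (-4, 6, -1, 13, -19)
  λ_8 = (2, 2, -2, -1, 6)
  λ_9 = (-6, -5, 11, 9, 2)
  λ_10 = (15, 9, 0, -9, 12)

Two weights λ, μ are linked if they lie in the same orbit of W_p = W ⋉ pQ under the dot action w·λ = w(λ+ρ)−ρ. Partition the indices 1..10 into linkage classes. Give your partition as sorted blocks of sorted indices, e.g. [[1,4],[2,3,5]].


Cartan matrix: type A_5 (|W|=720); un-permuting the 5 rows.

Each λ_j+ρ reduced to Ā_13; 5-tuples below use C's row order:

  λ_1+ρ ↦ (2, 2, 1, 0, 7) · λ_2+ρ ↦ (3, 4, 0, 1, 5) · λ_3+ρ ↦ (3, 4, 0, 1, 5) · λ_4+ρ ↦ (2, 2, 1, 0, 7) · λ_5+ρ ↦ (0, 2, 4, 1, 4) · λ_6+ρ ↦ (2, 2, 1, 0, 7) · λ_7+ρ ↦ (3, 4, 0, 1, 5) · λ_8+ρ ↦ (2, 2, 1, 0, 7) · λ_9+ρ ↦ (3, 4, 0, 1, 5) · λ_10+ρ ↦ (2, 2, 1, 0, 7)

Grouping the 10 weights by Ā_13-representative: 3 linkage classes.

[[1, 4, 6, 8, 10], [2, 3, 7, 9], [5]]


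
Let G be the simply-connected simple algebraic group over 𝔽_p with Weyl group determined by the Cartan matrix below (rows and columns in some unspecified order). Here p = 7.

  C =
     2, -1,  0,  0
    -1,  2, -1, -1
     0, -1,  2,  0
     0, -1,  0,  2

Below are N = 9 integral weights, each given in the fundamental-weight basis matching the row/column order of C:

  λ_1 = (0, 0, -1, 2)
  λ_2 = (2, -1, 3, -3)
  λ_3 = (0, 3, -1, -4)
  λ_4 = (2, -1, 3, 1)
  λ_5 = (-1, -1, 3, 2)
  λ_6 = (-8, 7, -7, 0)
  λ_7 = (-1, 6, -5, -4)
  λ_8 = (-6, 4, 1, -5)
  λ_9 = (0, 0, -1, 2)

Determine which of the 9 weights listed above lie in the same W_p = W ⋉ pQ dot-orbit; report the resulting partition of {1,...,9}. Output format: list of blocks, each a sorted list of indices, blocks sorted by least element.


C ↔ D_4 under row/col permutation; |W(D_4)| = 192.

Each λ_j+ρ reduced to Ā_7; 4-tuples below use C's row order:

  λ_1 → (1, 1, 0, 3)
  λ_2 → (1, 2, 2, 0)
  λ_3 → (1, 1, 0, 3)
  λ_4 → (1, 2, 2, 0)
  λ_5 → (0, 0, 4, 3)
  λ_6 → (1, 1, 0, 3)
  λ_7 → (0, 0, 4, 3)
  λ_8 → (1, 2, 2, 0)
  λ_9 → (1, 1, 0, 3)

These 9 weights hit 3 W_7-dot-orbits; sizes (4, 3, 2):

[[1, 3, 6, 9], [2, 4, 8], [5, 7]]


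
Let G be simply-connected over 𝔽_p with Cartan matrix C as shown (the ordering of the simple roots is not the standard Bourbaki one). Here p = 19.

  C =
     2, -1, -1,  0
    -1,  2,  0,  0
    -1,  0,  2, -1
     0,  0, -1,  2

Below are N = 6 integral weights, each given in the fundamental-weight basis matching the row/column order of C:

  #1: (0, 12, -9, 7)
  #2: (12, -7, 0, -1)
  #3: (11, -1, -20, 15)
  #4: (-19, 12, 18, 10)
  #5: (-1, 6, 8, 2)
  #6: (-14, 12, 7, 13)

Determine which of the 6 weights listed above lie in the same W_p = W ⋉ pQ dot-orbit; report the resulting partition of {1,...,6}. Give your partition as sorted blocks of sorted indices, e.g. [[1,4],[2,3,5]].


C ↔ A_4 under row/col permutation; |W(A_4)| = 120.

Folding the 6 weights λ_j+ρ into Ā_19 (reps in the given 4-coord order):

  λ_1 → (7, 6, 1, 0)
  λ_2 → (7, 6, 1, 0)
  λ_3 → (0, 7, 9, 3)
  λ_4 → (7, 6, 1, 0)
  λ_5 → (0, 7, 9, 3)
  λ_6 → (5, 3, 5, 6)

The 6 indices split into 3 linkage classes (same alcove rep ⇔ same W_19-dot-orbit):

[[1, 2, 4], [3, 5], [6]]


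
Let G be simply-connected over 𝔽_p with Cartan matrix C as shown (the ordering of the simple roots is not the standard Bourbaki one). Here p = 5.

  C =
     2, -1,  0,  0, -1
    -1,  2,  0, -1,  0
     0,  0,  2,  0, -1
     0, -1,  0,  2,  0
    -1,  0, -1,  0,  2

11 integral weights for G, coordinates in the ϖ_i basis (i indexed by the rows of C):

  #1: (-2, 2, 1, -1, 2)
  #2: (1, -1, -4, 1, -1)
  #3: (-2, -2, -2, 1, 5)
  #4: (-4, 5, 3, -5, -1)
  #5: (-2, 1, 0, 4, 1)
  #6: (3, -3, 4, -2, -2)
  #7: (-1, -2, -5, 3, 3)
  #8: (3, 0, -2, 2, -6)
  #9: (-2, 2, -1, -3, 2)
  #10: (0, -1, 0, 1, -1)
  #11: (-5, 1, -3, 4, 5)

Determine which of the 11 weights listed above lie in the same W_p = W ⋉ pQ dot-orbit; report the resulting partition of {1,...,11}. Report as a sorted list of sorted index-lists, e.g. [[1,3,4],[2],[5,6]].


Root system A_5: the 5×5 matrix C matches after relabeling.

Ā_5 reps of the 11 weights (A_5, coords as presented):

  [1] (1, 0, 0, 2, 2)
  [2] (0, 1, 0, 1, 2)
  [3] (1, 0, 0, 1, 3)
  [4] (1, 0, 1, 1, 1)
  [5] (1, 0, 1, 1, 1)
  [6] (0, 0, 1, 1, 1)
  [7] (0, 0, 1, 1, 1)
  [8] (0, 0, 1, 1, 1)
  [9] (1, 0, 0, 2, 2)
  [10] (1, 0, 1, 2, 0)
  [11] (0, 1, 0, 1, 2)

Partition of {1..11} into 6 W_5-dot-orbits:

[[1, 9], [2, 11], [3], [4, 5], [6, 7, 8], [10]]


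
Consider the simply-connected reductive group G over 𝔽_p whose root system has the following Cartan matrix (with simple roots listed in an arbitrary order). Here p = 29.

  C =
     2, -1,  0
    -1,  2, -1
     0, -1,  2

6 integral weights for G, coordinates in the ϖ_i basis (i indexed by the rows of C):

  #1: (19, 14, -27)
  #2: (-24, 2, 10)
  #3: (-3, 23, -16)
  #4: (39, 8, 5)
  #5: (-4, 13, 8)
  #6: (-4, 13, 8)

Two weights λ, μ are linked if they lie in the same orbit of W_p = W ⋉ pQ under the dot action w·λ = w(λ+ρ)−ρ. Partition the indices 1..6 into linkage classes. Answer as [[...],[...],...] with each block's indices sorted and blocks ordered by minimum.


Cartan matrix: type A_3 (|W|=24); un-permuting the 3 rows.

λ_j+ρ reflected into Ā_29 (⟨·,θ^∨⟩≤29); 3-tuples as given:

    λ_1+ρ ↦ (3, 11, 9)
    λ_2+ρ ↦ (3, 11, 9)
    λ_3+ρ ↦ (2, 7, 15)
    λ_4+ρ ↦ (3, 11, 9)
    λ_5+ρ ↦ (3, 11, 9)
    λ_6+ρ ↦ (3, 11, 9)

Grouping the 6 weights by Ā_29-representative: 2 linkage classes.

[[1, 2, 4, 5, 6], [3]]


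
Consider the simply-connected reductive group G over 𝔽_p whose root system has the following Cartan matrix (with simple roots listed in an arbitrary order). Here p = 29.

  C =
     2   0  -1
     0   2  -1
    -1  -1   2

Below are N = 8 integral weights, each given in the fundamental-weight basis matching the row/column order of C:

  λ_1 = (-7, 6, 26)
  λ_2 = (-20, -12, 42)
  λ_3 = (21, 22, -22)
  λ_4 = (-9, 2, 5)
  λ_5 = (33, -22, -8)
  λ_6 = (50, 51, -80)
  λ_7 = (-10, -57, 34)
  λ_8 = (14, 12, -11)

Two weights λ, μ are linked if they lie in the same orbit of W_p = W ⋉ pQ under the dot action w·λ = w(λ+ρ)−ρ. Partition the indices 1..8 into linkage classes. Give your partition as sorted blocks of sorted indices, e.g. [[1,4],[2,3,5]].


Root system A_3: the 3×3 matrix C matches after relabeling.

Ā_29 reps of the 8 weights (A_3, coords as presented):

  λ_1+ρ ↦ (1, 2, 21)
  λ_2+ρ ↦ (5, 3, 10)
  λ_3+ρ ↦ (1, 2, 21)
  λ_4+ρ ↦ (6, 1, 2)
  λ_5+ρ ↦ (1, 2, 21)
  λ_6+ρ ↦ (1, 2, 21)
  λ_7+ρ ↦ (6, 1, 2)
  λ_8+ρ ↦ (5, 3, 10)

These 8 weights hit 3 W_29-dot-orbits; sizes (4, 2, 2):

[[1, 3, 5, 6], [2, 8], [4, 7]]


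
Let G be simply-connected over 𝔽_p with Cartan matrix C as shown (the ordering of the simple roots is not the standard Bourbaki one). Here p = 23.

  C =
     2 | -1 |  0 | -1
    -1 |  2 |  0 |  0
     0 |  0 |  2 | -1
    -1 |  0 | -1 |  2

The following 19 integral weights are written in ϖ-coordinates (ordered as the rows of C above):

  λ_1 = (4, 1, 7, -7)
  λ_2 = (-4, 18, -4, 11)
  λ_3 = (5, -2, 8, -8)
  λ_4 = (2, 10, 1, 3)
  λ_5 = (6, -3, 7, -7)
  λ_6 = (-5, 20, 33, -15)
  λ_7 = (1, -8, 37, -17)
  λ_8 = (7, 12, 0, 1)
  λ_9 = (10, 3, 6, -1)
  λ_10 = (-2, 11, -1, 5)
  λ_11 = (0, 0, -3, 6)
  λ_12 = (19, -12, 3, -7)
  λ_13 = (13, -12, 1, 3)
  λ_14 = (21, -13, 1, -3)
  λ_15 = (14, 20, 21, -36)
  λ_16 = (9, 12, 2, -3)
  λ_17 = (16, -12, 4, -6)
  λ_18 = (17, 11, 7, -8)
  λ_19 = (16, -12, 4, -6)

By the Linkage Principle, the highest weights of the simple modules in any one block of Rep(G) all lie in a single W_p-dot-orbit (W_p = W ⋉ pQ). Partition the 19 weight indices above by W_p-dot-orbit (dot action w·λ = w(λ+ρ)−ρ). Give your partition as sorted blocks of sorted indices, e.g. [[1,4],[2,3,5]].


Dynkin diagram of C (from the 6 off-diagonal −1 entries): A_4.

W_23-reps of the 19 weights in Ā_23 (same 4-coord order as C):

    [1] (1, 1, 2, 5)
    [2] (3, 11, 2, 4)
    [3] (1, 1, 2, 5)
    [4] (3, 11, 2, 4)
    [5] (1, 1, 2, 5)
    [6] (3, 11, 2, 4)
    [7] (1, 1, 2, 5)
    [8] (8, 12, 0, 2)
    [9] (11, 4, 7, 0)
    [10] (1, 11, 0, 5)
    [11] (1, 1, 2, 5)
    [12] (3, 11, 2, 4)
    [13] (3, 11, 2, 4)
    [14] (8, 12, 0, 2)
    [15] (8, 12, 0, 2)
    [16] (8, 12, 0, 2)
    [17] (1, 11, 0, 5)
    [18] (11, 4, 7, 0)
    [19] (1, 11, 0, 5)

5 distinct reps among the 19 weights ⇒ 5 W_23-linkage classes:

[[1, 3, 5, 7, 11], [2, 4, 6, 12, 13], [8, 14, 15, 16], [9, 18], [10, 17, 19]]


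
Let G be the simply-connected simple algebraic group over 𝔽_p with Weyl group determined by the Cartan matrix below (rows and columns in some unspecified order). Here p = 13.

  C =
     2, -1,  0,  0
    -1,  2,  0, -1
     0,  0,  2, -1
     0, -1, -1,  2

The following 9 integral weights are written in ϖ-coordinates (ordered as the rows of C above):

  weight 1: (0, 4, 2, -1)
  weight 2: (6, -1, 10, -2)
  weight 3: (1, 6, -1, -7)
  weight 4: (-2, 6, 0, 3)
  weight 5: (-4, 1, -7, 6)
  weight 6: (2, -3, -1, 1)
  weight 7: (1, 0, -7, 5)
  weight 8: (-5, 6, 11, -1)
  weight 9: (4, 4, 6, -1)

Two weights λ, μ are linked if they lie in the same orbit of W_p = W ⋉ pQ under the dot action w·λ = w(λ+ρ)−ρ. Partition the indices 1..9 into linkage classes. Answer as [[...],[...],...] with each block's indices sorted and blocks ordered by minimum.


C ↔ A_4 under row/col permutation; |W(A_4)| = 120.

Alcove-folded reps (p=13, 9 weights, presented ϖ-order):

    1: (1, 5, 3, 0)
    2: (2, 1, 6, 0)
    3: (2, 1, 6, 0)
    4: (1, 6, 1, 4)
    5: (2, 1, 6, 0)
    6: (1, 2, 0, 0)
    7: (2, 1, 6, 0)
    8: (2, 1, 6, 0)
    9: (1, 5, 3, 0)

Partition of {1..9} into 4 W_13-dot-orbits:

[[1, 9], [2, 3, 5, 7, 8], [4], [6]]


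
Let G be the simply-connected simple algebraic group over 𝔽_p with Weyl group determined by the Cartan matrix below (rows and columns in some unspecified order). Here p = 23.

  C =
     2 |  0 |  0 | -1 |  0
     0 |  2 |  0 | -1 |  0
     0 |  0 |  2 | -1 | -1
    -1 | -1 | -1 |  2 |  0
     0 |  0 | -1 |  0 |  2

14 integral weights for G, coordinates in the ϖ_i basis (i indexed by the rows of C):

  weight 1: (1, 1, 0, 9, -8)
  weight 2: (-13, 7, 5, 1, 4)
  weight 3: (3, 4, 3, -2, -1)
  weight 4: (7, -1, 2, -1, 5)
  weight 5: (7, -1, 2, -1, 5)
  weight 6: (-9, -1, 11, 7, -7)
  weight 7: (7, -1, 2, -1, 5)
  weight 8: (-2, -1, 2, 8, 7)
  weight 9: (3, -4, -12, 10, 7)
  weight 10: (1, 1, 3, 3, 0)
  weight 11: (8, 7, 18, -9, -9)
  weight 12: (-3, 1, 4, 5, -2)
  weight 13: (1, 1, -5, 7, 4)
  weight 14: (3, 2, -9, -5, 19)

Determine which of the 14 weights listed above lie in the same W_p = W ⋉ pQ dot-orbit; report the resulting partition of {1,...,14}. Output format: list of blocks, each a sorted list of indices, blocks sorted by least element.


Type D_5, rank 5, |W|=1920; reorder rows/cols to standard.

W_23-reps of the 14 weights in Ā_23 (same 5-coord order as C):

  1: (2, 2, 4, 4, 1) · 2: (2, 2, 4, 4, 1) · 3: (3, 4, 3, 1, 0) · 4: (8, 0, 3, 0, 6) · 5: (8, 0, 3, 0, 6) · 6: (8, 0, 3, 0, 6) · 7: (8, 0, 3, 0, 6) · 8: (1, 0, 5, 3, 3) · 9: (1, 0, 5, 3, 3) · 10: (2, 2, 4, 4, 1) · 11: (1, 0, 5, 3, 3) · 12: (2, 2, 4, 4, 1) · 13: (2, 2, 4, 4, 1) · 14: (1, 0, 5, 3, 3)

Partition of {1..14} into 4 W_23-dot-orbits:

[[1, 2, 10, 12, 13], [3], [4, 5, 6, 7], [8, 9, 11, 14]]


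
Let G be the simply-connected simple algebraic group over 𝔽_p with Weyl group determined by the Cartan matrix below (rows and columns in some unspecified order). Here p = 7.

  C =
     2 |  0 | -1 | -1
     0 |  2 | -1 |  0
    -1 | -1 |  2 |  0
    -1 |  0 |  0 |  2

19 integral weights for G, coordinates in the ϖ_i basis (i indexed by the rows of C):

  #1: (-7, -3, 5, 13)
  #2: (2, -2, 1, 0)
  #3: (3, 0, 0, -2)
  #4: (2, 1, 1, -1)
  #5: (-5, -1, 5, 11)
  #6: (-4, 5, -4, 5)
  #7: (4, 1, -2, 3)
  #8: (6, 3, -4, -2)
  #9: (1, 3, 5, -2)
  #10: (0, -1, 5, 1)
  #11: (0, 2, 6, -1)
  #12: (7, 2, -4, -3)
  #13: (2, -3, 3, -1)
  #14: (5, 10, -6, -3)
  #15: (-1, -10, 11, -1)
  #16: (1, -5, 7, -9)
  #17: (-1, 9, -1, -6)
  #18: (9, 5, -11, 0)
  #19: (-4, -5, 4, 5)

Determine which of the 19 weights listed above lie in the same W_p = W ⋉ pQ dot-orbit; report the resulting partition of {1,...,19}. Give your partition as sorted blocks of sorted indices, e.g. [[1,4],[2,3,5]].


A_4 Cartan matrix, 4 simple roots permuted; ρ=(1,1,1,1).

Alcove-folded reps (p=7, 19 weights, presented ϖ-order):

    [1] (1, 2, 4, 0)
    [2] (3, 1, 1, 1)
    [3] (3, 1, 1, 1)
    [4] (3, 2, 2, 0)
    [5] (1, 2, 4, 0)
    [6] (3, 0, 3, 0)
    [7] (3, 1, 1, 1)
    [8] (3, 0, 3, 0)
    [9] (3, 1, 2, 1)
    [10] (1, 2, 4, 0)
    [11] (3, 0, 3, 0)
    [12] (3, 1, 2, 1)
    [13] (3, 2, 2, 0)
    [14] (3, 1, 1, 1)
    [15] (3, 2, 2, 0)
    [16] (3, 1, 1, 1)
    [17] (3, 2, 2, 0)
    [18] (3, 0, 3, 0)
    [19] (1, 1, 2, 2)

Grouping the 19 weights by Ā_7-representative: 6 linkage classes.

[[1, 5, 10], [2, 3, 7, 14, 16], [4, 13, 15, 17], [6, 8, 11, 18], [9, 12], [19]]


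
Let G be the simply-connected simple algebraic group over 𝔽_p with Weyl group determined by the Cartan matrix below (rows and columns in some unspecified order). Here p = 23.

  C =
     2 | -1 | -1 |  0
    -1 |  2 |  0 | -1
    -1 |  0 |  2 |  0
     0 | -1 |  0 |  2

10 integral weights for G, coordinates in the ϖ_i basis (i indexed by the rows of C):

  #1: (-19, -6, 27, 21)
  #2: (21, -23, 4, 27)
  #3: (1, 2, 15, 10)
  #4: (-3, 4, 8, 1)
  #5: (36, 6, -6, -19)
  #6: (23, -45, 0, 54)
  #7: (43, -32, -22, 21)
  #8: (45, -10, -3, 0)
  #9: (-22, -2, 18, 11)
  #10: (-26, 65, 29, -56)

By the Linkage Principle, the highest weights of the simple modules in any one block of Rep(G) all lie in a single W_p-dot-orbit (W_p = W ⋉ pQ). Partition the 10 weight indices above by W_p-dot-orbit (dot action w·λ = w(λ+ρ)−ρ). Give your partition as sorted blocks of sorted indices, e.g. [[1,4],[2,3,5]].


A_4 Cartan matrix, 4 simple roots permuted; ρ=(1,1,1,1).

W_23-reps of the 10 weights in Ā_23 (same 4-coord order as C):

  [1] (5, 13, 0, 4)
  [2] (5, 13, 0, 4)
  [3] (2, 3, 7, 2)
  [4] (2, 3, 7, 2)
  [5] (2, 3, 7, 2)
  [6] (2, 9, 1, 10)
  [7] (0, 2, 8, 12)
  [8] (0, 2, 8, 12)
  [9] (2, 9, 1, 10)
  [10] (2, 3, 7, 2)

These 10 weights hit 4 W_23-dot-orbits; sizes (2, 4, 2, 2):

[[1, 2], [3, 4, 5, 10], [6, 9], [7, 8]]


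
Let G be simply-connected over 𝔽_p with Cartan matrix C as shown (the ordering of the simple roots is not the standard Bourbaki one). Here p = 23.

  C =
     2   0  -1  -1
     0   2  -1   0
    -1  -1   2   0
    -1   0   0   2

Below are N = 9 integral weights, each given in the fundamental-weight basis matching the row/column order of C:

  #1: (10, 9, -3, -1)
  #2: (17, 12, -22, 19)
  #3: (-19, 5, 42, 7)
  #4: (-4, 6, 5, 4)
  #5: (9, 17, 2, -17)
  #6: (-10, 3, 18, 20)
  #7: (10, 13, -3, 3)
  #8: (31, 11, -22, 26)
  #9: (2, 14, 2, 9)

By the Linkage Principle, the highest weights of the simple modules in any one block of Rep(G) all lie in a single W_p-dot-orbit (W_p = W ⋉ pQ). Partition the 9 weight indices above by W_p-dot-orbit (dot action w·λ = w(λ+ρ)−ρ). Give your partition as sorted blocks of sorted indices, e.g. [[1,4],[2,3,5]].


Cartan matrix: type A_4 (|W|=120); un-permuting the 4 rows.

Ā_23 reps of the 9 weights (A_4, coords as presented):

  λ_1 → (9, 8, 2, 0);  λ_2 → (3, 7, 3, 2);  λ_3 → (3, 7, 3, 2);  λ_4 → (3, 7, 3, 2);  λ_5 → (3, 7, 3, 2);  λ_6 → (9, 8, 2, 0);  λ_7 → (9, 8, 2, 0);  λ_8 → (9, 8, 2, 0);  λ_9 → (3, 7, 3, 2)

2 distinct reps among the 9 weights ⇒ 2 W_23-linkage classes:

[[1, 6, 7, 8], [2, 3, 4, 5, 9]]


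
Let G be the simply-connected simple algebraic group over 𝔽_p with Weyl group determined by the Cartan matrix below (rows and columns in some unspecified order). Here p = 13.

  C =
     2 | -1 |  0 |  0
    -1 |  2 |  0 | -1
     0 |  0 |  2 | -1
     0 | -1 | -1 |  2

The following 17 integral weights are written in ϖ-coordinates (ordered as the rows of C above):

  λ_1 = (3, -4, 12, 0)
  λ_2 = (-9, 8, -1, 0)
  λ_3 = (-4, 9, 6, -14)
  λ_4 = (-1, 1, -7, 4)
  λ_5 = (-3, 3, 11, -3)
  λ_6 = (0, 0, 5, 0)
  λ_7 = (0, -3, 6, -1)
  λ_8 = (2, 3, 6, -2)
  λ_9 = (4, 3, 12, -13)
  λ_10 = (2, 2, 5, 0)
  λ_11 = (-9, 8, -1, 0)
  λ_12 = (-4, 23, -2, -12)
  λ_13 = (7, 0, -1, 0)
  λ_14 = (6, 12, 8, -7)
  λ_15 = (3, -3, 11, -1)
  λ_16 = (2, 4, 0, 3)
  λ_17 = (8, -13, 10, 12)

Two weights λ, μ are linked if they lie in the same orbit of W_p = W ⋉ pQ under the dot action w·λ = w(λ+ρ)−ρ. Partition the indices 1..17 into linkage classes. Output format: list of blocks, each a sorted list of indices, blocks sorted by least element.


Root system A_4: the 4×4 matrix C matches after relabeling.

W_13-reps of the 17 weights in Ā_13 (same 4-coord order as C):

  1: (1, 0, 9, 2);  2: (8, 1, 0, 1);  3: (3, 3, 6, 1);  4: (0, 1, 5, 1);  5: (1, 0, 9, 2);  6: (1, 1, 6, 1);  7: (0, 1, 5, 1);  8: (3, 3, 6, 1);  9: (3, 5, 1, 4);  10: (3, 3, 6, 1);  11: (8, 1, 0, 1);  12: (8, 1, 0, 1);  13: (8, 1, 0, 1);  14: (3, 3, 6, 1);  15: (1, 0, 9, 2);  16: (3, 5, 1, 4);  17: (8, 1, 0, 1)

Partition of {1..17} into 6 W_13-dot-orbits:

[[1, 5, 15], [2, 11, 12, 13, 17], [3, 8, 10, 14], [4, 7], [6], [9, 16]]


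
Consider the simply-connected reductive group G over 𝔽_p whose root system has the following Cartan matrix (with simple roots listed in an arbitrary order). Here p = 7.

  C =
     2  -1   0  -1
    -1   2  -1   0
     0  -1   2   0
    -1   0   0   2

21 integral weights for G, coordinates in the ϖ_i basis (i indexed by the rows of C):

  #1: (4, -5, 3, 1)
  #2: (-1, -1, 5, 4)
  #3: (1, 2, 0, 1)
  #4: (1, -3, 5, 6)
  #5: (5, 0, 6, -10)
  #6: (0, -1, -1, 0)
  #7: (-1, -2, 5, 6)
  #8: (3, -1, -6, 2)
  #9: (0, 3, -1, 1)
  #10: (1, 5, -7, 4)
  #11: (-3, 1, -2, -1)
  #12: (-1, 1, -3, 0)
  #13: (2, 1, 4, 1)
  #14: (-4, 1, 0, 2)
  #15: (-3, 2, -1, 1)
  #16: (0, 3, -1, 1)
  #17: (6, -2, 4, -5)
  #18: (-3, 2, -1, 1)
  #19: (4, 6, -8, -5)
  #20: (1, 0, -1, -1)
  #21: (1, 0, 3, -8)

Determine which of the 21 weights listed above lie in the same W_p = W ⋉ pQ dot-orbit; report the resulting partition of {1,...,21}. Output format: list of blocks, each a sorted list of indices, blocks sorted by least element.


Dynkin diagram of C (from the 6 off-diagonal −1 entries): A_4.

Alcove-folded reps (p=7, 21 weights, presented ϖ-order):

  λ_1+ρ ↦ (1, 4, 0, 2);  λ_2+ρ ↦ (0, 0, 2, 1);  λ_3+ρ ↦ (2, 3, 0, 1);  λ_4+ρ ↦ (0, 0, 2, 1);  λ_5+ρ ↦ (0, 0, 2, 1);  λ_6+ρ ↦ (1, 0, 0, 1);  λ_7+ρ ↦ (1, 0, 0, 1);  λ_8+ρ ↦ (1, 4, 0, 2);  λ_9+ρ ↦ (1, 4, 0, 2);  λ_10+ρ ↦ (1, 0, 0, 1);  λ_11+ρ ↦ (1, 0, 0, 1);  λ_12+ρ ↦ (0, 0, 2, 1);  λ_13+ρ ↦ (0, 2, 0, 3);  λ_14+ρ ↦ (2, 1, 0, 0);  λ_15+ρ ↦ (2, 1, 0, 0);  λ_16+ρ ↦ (1, 4, 0, 2);  λ_17+ρ ↦ (2, 1, 0, 0);  λ_18+ρ ↦ (2, 1, 0, 0);  λ_19+ρ ↦ (0, 0, 2, 1);  λ_20+ρ ↦ (2, 1, 0, 0);  λ_21+ρ ↦ (1, 4, 0, 2)

The 21 indices split into 6 linkage classes (same alcove rep ⇔ same W_7-dot-orbit):

[[1, 8, 9, 16, 21], [2, 4, 5, 12, 19], [3], [6, 7, 10, 11], [13], [14, 15, 17, 18, 20]]


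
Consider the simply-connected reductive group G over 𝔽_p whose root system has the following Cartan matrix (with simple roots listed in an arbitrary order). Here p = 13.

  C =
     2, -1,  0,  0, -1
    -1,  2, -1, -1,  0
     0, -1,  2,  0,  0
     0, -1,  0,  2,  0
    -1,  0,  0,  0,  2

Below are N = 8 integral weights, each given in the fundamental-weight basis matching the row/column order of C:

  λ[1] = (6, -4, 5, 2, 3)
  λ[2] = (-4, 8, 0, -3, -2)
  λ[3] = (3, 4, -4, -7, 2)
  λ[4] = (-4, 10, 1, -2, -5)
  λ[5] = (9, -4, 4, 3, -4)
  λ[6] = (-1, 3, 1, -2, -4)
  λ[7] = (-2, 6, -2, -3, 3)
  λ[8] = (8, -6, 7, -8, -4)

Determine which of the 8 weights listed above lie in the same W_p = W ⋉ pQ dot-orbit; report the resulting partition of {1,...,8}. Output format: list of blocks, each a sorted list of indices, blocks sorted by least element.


Cartan matrix: type D_5 (|W|=1920); un-permuting the 5 rows.

W_13-reps of the 8 weights in Ā_13 (same 5-coord order as C):

    [1] (3, 0, 2, 1, 0)
    [2] (0, 3, 1, 2, 3)
    [3] (0, 3, 1, 2, 3)
    [4] (3, 0, 2, 1, 0)
    [5] (3, 0, 2, 1, 0)
    [6] (3, 0, 2, 1, 0)
    [7] (0, 3, 1, 2, 3)
    [8] (0, 3, 1, 2, 3)

Partition of {1..8} into 2 W_13-dot-orbits:

[[1, 4, 5, 6], [2, 3, 7, 8]]


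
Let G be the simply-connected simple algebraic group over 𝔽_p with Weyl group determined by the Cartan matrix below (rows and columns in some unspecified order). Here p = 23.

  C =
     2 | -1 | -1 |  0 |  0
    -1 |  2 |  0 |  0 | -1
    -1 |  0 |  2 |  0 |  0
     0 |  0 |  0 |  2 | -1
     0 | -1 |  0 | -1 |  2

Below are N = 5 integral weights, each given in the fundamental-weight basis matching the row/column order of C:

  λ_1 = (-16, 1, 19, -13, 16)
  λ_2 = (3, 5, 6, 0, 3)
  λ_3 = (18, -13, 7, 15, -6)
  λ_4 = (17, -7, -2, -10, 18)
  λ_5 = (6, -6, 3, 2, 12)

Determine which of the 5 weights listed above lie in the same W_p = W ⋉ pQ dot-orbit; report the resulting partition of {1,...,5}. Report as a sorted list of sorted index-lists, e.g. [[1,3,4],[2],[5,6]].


C ↔ A_5 under row/col permutation; |W(A_5)| = 720.

Folding the 5 weights λ_j+ρ into Ā_23 (reps in the given 5-coord order):

    1: (2, 5, 4, 3, 8)
    2: (4, 6, 7, 1, 4)
    3: (2, 5, 4, 3, 8)
    4: (4, 6, 7, 1, 4)
    5: (2, 5, 4, 3, 8)

Linkage partition of the 5 weights (2 classes, p=23):

[[1, 3, 5], [2, 4]]


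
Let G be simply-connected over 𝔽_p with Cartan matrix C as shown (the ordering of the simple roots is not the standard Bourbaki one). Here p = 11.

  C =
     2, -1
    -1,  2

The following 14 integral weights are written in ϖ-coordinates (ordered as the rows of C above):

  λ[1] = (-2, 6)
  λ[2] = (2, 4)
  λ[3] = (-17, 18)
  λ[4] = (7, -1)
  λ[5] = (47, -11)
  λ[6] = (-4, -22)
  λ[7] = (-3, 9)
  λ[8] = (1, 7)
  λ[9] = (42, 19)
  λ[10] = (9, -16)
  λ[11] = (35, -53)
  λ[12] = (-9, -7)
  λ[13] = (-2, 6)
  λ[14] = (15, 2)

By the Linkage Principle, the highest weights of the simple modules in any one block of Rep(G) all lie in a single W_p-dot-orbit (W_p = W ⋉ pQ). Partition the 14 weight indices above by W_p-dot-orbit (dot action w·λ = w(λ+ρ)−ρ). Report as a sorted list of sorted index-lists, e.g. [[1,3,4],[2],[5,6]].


Cartan matrix: type A_2 (|W|=6); un-permuting the 2 rows.

Each λ_j+ρ reduced to Ā_11; 2-tuples below use C's row order:

  λ_1+ρ ↦ (1, 6)
  λ_2+ρ ↦ (3, 5)
  λ_3+ρ ↦ (3, 5)
  λ_4+ρ ↦ (8, 0)
  λ_5+ρ ↦ (1, 6)
  λ_6+ρ ↦ (2, 8)
  λ_7+ρ ↦ (2, 8)
  λ_8+ρ ↦ (2, 8)
  λ_9+ρ ↦ (1, 8)
  λ_10+ρ ↦ (1, 6)
  λ_11+ρ ↦ (3, 5)
  λ_12+ρ ↦ (3, 5)
  λ_13+ρ ↦ (1, 6)
  λ_14+ρ ↦ (3, 5)

These 14 weights hit 5 W_11-dot-orbits; sizes (4, 5, 1, 3, 1):

[[1, 5, 10, 13], [2, 3, 11, 12, 14], [4], [6, 7, 8], [9]]


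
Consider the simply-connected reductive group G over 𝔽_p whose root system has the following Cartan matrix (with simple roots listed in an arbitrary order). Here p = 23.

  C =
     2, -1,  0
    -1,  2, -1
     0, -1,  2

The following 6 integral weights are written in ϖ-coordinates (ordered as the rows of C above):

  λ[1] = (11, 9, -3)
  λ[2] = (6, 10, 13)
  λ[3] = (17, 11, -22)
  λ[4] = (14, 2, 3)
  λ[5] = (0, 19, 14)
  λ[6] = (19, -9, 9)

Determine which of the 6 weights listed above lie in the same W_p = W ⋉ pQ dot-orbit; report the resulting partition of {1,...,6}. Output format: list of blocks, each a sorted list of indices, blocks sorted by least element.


Cartan matrix: type A_3 (|W|=24); un-permuting the 3 rows.

Each λ_j+ρ reduced to Ā_23; 3-tuples below use C's row order:

  [1] (12, 8, 2)
  [2] (2, 9, 5)
  [3] (2, 9, 5)
  [4] (15, 3, 4)
  [5] (12, 8, 2)
  [6] (12, 8, 2)

3 distinct reps among the 6 weights ⇒ 3 W_23-linkage classes:

[[1, 5, 6], [2, 3], [4]]


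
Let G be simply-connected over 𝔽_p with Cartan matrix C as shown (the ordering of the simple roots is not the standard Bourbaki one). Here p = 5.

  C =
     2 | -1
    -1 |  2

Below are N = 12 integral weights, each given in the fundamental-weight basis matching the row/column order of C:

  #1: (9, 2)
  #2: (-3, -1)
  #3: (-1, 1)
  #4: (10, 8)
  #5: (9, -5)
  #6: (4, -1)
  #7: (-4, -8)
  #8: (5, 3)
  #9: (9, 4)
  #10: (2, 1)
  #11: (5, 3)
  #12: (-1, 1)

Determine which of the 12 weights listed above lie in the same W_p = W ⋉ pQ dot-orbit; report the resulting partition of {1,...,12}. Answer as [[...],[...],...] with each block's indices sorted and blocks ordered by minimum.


A_2 Cartan matrix, 2 simple roots permuted; ρ=(1,1).

W_5-reps of the 12 weights in Ā_5 (same 2-coord order as C):

  λ_1 → (3, 2) · λ_2 → (0, 2) · λ_3 → (0, 2) · λ_4 → (0, 1) · λ_5 → (0, 1) · λ_6 → (5, 0) · λ_7 → (0, 2) · λ_8 → (0, 1) · λ_9 → (5, 0) · λ_10 → (3, 2) · λ_11 → (0, 1) · λ_12 → (0, 2)

The 12 indices split into 4 linkage classes (same alcove rep ⇔ same W_5-dot-orbit):

[[1, 10], [2, 3, 7, 12], [4, 5, 8, 11], [6, 9]]


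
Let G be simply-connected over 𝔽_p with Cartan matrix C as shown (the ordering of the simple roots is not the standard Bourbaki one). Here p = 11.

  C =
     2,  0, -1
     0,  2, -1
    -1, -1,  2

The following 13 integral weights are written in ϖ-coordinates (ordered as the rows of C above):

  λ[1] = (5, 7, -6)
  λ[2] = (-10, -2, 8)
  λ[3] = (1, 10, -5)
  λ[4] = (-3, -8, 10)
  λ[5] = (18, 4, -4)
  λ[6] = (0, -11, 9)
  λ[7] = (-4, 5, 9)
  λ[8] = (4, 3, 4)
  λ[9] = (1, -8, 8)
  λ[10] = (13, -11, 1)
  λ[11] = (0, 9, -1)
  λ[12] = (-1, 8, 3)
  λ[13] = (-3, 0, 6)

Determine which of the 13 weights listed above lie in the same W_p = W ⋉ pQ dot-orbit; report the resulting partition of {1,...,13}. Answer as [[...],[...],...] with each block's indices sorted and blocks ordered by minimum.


Cartan matrix: type A_3 (|W|=24); un-permuting the 3 rows.

W_11-reps of the 13 weights in Ā_11 (same 3-coord order as C):

  λ_1 → (1, 3, 5);  λ_2 → (8, 0, 1);  λ_3 → (2, 7, 2);  λ_4 → (2, 7, 2);  λ_5 → (1, 3, 5);  λ_6 → (1, 10, 0);  λ_7 → (2, 1, 5);  λ_8 → (2, 1, 5);  λ_9 → (2, 7, 2);  λ_10 → (1, 3, 5);  λ_11 → (1, 10, 0);  λ_12 → (2, 7, 2);  λ_13 → (2, 1, 5)

Grouping the 13 weights by Ā_11-representative: 5 linkage classes.

[[1, 5, 10], [2], [3, 4, 9, 12], [6, 11], [7, 8, 13]]


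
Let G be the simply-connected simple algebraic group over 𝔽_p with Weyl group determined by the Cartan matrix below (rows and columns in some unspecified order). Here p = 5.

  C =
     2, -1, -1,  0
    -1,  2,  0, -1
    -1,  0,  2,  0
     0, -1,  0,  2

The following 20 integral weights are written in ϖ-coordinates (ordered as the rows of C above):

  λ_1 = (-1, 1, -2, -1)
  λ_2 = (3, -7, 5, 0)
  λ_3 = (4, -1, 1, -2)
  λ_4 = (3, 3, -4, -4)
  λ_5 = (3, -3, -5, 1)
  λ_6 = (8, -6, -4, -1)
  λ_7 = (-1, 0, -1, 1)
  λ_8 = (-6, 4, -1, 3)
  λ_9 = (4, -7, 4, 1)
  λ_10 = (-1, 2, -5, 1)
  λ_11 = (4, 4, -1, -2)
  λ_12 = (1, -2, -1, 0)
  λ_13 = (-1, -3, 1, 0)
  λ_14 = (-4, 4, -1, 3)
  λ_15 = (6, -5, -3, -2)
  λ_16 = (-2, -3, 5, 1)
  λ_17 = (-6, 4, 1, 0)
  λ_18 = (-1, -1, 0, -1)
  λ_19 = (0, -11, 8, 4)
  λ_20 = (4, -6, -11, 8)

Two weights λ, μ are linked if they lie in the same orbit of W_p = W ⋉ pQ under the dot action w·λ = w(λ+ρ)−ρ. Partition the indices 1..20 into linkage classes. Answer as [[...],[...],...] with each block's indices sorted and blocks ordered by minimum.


C ↔ A_4 under row/col permutation; |W(A_4)| = 120.

Ā_5 reps of the 20 weights (A_4, coords as presented):

  1: (1, 1, 0, 0) · 2: (0, 0, 1, 1) · 3: (3, 1, 0, 1) · 4: (1, 1, 0, 0) · 5: (2, 0, 2, 0) · 6: (0, 0, 1, 1) · 7: (0, 1, 0, 2) · 8: (0, 0, 1, 0) · 9: (0, 0, 1, 1) · 10: (3, 1, 0, 1) · 11: (0, 0, 1, 0) · 12: (1, 1, 0, 0) · 13: (1, 1, 0, 0) · 14: (1, 1, 0, 0) · 15: (0, 1, 0, 2) · 16: (2, 0, 2, 0) · 17: (2, 0, 2, 0) · 18: (0, 0, 1, 0) · 19: (0, 0, 1, 0) · 20: (0, 0, 1, 0)

Grouping the 20 weights by Ā_5-representative: 6 linkage classes.

[[1, 4, 12, 13, 14], [2, 6, 9], [3, 10], [5, 16, 17], [7, 15], [8, 11, 18, 19, 20]]


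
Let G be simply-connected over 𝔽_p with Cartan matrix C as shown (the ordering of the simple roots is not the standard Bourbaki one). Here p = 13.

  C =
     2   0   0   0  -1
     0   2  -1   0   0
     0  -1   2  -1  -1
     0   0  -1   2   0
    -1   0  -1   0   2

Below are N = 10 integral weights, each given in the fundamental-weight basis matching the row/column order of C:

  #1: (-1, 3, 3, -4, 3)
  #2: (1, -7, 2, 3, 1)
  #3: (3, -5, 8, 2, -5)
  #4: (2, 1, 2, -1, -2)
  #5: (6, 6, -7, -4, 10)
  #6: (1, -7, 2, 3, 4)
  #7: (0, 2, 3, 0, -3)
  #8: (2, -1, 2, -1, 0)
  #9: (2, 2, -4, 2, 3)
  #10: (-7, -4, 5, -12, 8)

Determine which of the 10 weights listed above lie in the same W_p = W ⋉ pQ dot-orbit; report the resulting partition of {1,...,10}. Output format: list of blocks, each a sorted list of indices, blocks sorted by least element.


Type D_5, rank 5, |W|=1920; reorder rows/cols to standard.

λ_j+ρ reflected into Ā_13 (⟨·,θ^∨⟩≤13); 5-tuples as given:

  λ_1+ρ ↦ (0, 4, 1, 3, 0);  λ_2+ρ ↦ (1, 3, 2, 1, 1);  λ_3+ρ ↦ (0, 4, 1, 3, 0);  λ_4+ρ ↦ (2, 2, 2, 0, 1);  λ_5+ρ ↦ (1, 3, 2, 1, 1);  λ_6+ρ ↦ (1, 3, 2, 1, 1);  λ_7+ρ ↦ (1, 3, 2, 1, 1);  λ_8+ρ ↦ (3, 0, 3, 0, 1);  λ_9+ρ ↦ (3, 0, 3, 0, 1);  λ_10+ρ ↦ (1, 3, 2, 1, 1)

The 10 indices split into 4 linkage classes (same alcove rep ⇔ same W_13-dot-orbit):

[[1, 3], [2, 5, 6, 7, 10], [4], [8, 9]]


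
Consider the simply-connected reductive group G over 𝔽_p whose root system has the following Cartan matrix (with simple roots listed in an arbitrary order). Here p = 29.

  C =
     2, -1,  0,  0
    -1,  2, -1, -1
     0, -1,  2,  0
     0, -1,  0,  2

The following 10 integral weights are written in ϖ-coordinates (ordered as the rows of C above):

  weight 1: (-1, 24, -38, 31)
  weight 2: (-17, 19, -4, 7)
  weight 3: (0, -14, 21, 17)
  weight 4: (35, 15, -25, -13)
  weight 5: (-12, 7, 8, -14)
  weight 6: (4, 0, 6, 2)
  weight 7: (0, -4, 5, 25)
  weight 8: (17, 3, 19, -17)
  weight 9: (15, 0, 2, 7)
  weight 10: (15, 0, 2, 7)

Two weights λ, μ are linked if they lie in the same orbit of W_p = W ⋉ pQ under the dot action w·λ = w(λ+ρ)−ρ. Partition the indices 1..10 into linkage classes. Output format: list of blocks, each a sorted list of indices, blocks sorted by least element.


Root system D_4: the 4×4 matrix C matches after relabeling.

Folding the 10 weights λ_j+ρ into Ā_29 (reps in the given 4-coord order):

    [1] (16, 1, 3, 8)
    [2] (16, 1, 3, 8)
    [3] (12, 1, 9, 5)
    [4] (5, 1, 7, 3)
    [5] (5, 1, 7, 3)
    [6] (5, 1, 7, 3)
    [7] (2, 0, 3, 23)
    [8] (5, 1, 7, 3)
    [9] (16, 1, 3, 8)
    [10] (16, 1, 3, 8)

These 10 weights hit 4 W_29-dot-orbits; sizes (4, 1, 4, 1):

[[1, 2, 9, 10], [3], [4, 5, 6, 8], [7]]


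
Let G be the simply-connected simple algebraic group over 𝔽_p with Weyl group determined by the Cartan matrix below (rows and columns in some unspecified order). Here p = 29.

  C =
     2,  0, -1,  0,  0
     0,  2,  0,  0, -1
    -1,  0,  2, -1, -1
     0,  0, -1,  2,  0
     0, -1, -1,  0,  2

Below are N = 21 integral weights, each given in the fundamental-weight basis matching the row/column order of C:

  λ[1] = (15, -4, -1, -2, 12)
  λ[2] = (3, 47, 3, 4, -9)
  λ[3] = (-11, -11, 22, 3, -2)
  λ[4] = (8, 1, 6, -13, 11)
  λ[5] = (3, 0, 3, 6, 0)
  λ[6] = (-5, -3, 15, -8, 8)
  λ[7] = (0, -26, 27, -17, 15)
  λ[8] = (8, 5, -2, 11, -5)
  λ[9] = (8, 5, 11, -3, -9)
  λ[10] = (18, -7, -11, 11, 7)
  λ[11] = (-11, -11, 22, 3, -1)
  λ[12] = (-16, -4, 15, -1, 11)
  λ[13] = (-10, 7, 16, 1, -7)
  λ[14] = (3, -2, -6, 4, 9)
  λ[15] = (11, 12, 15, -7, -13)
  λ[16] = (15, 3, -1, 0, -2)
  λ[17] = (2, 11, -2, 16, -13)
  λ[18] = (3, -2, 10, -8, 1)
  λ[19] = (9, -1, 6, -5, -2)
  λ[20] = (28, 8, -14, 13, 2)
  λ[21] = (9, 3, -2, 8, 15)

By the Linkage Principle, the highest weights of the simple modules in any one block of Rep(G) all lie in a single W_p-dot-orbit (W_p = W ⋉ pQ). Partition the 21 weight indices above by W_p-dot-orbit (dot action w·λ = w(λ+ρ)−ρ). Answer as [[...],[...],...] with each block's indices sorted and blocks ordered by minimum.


Cartan matrix: type D_5 (|W|=1920); un-permuting the 5 rows.

Ā_29 reps of the 21 weights (D_5, coords as presented):

  λ_1+ρ ↦ (15, 3, 1, 0, 0);  λ_2+ρ ↦ (1, 1, 4, 0, 4);  λ_3+ρ ↦ (10, 1, 2, 4, 0);  λ_4+ρ ↦ (4, 1, 4, 7, 1);  λ_5+ρ ↦ (4, 1, 4, 7, 1);  λ_6+ρ ↦ (4, 1, 4, 7, 1);  λ_7+ρ ↦ (15, 3, 1, 0, 0);  λ_8+ρ ↦ (4, 1, 4, 7, 1);  λ_9+ρ ↦ (9, 2, 2, 2, 6);  λ_10+ρ ↦ (9, 2, 2, 2, 6);  λ_11+ρ ↦ (10, 1, 2, 4, 0);  λ_12+ρ ↦ (15, 3, 1, 0, 0);  λ_13+ρ ↦ (9, 2, 2, 2, 6);  λ_14+ρ ↦ (1, 1, 4, 0, 4);  λ_15+ρ ↦ (10, 1, 2, 4, 0);  λ_16+ρ ↦ (15, 3, 1, 0, 0);  λ_17+ρ ↦ (10, 1, 2, 4, 0);  λ_18+ρ ↦ (4, 1, 4, 7, 1);  λ_19+ρ ↦ (10, 1, 2, 4, 0);  λ_20+ρ ↦ (15, 3, 1, 0, 0);  λ_21+ρ ↦ (1, 1, 4, 0, 4)

These 21 weights hit 5 W_29-dot-orbits; sizes (5, 3, 5, 5, 3):

[[1, 7, 12, 16, 20], [2, 14, 21], [3, 11, 15, 17, 19], [4, 5, 6, 8, 18], [9, 10, 13]]


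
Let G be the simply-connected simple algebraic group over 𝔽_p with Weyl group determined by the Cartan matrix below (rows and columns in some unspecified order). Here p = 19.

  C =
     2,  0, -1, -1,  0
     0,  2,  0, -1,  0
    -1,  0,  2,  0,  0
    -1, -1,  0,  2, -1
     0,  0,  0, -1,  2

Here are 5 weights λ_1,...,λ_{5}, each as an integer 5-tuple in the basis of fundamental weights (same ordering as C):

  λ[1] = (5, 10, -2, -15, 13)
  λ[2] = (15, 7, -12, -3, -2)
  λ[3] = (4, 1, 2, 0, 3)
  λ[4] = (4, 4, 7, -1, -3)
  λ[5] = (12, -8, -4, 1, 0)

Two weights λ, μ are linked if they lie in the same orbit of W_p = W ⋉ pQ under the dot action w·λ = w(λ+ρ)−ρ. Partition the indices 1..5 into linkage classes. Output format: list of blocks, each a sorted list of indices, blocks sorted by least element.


Type D_5, rank 5, |W|=1920; reorder rows/cols to standard.

Alcove-folded reps (p=19, 5 weights, presented ϖ-order):

  λ_1 → (1, 3, 8, 2, 0) · λ_2 → (1, 3, 8, 2, 0) · λ_3 → (3, 2, 3, 1, 4) · λ_4 → (1, 3, 8, 2, 0) · λ_5 → (3, 2, 3, 1, 4)

These 5 weights hit 2 W_19-dot-orbits; sizes (3, 2):

[[1, 2, 4], [3, 5]]


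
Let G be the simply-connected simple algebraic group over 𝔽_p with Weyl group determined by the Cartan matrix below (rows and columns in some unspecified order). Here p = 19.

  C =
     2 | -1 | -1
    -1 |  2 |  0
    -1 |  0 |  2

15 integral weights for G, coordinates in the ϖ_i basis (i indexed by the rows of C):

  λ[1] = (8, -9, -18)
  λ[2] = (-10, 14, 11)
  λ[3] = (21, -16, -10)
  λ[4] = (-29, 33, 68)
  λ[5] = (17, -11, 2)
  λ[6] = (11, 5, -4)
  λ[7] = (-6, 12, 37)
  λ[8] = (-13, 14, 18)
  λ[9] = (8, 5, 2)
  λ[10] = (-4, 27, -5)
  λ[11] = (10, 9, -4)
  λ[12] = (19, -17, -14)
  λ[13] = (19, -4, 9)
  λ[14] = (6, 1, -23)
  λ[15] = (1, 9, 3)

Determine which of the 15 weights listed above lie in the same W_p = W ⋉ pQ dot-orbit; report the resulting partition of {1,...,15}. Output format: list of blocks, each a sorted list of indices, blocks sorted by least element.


Type A_3, rank 3, |W|=24; reorder rows/cols to standard.

Alcove-folded reps (p=19, 15 weights, presented ϖ-order):

  λ_1+ρ ↦ (8, 8, 1) · λ_2+ρ ↦ (9, 6, 3) · λ_3+ρ ↦ (2, 10, 4) · λ_4+ρ ↦ (9, 6, 3) · λ_5+ρ ↦ (8, 8, 1) · λ_6+ρ ↦ (9, 6, 3) · λ_7+ρ ↦ (6, 5, 8) · λ_8+ρ ↦ (12, 0, 4) · λ_9+ρ ↦ (9, 6, 3) · λ_10+ρ ↦ (2, 10, 4) · λ_11+ρ ↦ (8, 8, 1) · λ_12+ρ ↦ (9, 6, 3) · λ_13+ρ ↦ (8, 8, 1) · λ_14+ρ ↦ (2, 10, 4) · λ_15+ρ ↦ (2, 10, 4)

The 15 indices split into 5 linkage classes (same alcove rep ⇔ same W_19-dot-orbit):

[[1, 5, 11, 13], [2, 4, 6, 9, 12], [3, 10, 14, 15], [7], [8]]


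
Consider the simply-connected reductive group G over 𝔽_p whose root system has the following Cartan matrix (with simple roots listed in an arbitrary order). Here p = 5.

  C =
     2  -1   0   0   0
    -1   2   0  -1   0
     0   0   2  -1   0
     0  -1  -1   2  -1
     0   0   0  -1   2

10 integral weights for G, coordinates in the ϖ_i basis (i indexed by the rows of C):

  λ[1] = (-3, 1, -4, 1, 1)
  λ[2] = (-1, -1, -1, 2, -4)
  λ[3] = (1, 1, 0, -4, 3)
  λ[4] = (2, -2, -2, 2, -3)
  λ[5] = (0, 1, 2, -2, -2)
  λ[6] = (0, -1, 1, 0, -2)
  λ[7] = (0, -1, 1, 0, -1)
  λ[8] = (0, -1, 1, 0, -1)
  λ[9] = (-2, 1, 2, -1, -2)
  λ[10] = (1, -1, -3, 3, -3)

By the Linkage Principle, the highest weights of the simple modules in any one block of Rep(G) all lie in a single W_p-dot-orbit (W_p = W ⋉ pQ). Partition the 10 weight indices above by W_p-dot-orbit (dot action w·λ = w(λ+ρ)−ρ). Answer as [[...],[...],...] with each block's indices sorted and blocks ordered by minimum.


Cartan matrix: type D_5 (|W|=1920); un-permuting the 5 rows.

W_5-reps of the 10 weights in Ā_5 (same 5-coord order as C):

  [1] (1, 0, 2, 0, 1) · [2] (0, 0, 0, 0, 3) · [3] (1, 0, 2, 0, 1) · [4] (2, 0, 0, 1, 1) · [5] (1, 0, 1, 1, 1) · [6] (1, 0, 2, 0, 1) · [7] (1, 0, 2, 1, 0) · [8] (1, 0, 2, 1, 0) · [9] (1, 0, 2, 1, 0) · [10] (1, 0, 1, 1, 1)

Linkage partition of the 10 weights (5 classes, p=5):

[[1, 3, 6], [2], [4], [5, 10], [7, 8, 9]]


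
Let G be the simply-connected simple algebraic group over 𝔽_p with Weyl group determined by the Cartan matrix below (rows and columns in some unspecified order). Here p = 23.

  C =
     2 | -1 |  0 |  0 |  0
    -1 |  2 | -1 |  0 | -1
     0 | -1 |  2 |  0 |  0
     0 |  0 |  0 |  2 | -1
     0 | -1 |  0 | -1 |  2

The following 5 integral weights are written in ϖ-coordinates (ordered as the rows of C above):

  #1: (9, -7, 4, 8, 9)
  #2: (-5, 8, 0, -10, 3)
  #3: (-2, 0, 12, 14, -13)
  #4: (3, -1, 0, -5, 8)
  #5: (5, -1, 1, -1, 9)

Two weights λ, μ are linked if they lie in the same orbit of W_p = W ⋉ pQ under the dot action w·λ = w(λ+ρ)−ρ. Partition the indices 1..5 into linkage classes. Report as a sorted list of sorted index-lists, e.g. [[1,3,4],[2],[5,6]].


Type D_5, rank 5, |W|=1920; reorder rows/cols to standard.

Folding the 5 weights λ_j+ρ into Ā_23 (reps in the given 5-coord order):

  λ_1 → (4, 0, 1, 4, 5)
  λ_2 → (4, 0, 1, 4, 5)
  λ_3 → (11, 1, 1, 3, 0)
  λ_4 → (4, 0, 1, 4, 5)
  λ_5 → (6, 0, 2, 0, 5)

The 5 indices split into 3 linkage classes (same alcove rep ⇔ same W_23-dot-orbit):

[[1, 2, 4], [3], [5]]
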